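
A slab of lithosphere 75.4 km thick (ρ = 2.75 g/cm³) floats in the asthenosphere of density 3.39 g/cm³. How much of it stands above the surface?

14.2 km

Floating equilibrium: submerged depth d = t ρ_obj/ρ_fluid = 75.4 km × 2.75/3.39 = 61.17 km.
Freeboard = t − d = 75.4 km − 61.17 km = 14.2 km.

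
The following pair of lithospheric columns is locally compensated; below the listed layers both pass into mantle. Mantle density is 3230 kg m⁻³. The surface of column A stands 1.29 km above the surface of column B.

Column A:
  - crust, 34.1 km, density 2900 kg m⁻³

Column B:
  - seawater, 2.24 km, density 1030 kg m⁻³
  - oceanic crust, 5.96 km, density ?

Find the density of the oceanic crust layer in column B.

2870 kg m⁻³

Take the compensation level at the base of the deeper column (depth z_c below the surface of column A) and equate Σ ρ_i t_i down to z_c; mantle fills any gap and the z_c terms cancel.
Column A: 34.1×2900 + (z_c − 34.1)×3230
Column B: 1.29×0 + 2.24×1030 + 5.96×ρ + (z_c − 1.29 − 8.2)×3230
The z_c×3230 term appears on both sides and cancels. Collect the known terms of each column as K = Σ(ρt)_known − 3230 × (depth of known layers): K_A = 98890 − 3230×34.1 = −11253; K_B = 2307.2 − 3230×(1.29 + 8.2) = −28345.5.
Balance: K_A = K_B + 5.96×ρ, so ρ = (K_A − K_B)/5.96 = 17092.5/5.96 = 2870 kg m⁻³.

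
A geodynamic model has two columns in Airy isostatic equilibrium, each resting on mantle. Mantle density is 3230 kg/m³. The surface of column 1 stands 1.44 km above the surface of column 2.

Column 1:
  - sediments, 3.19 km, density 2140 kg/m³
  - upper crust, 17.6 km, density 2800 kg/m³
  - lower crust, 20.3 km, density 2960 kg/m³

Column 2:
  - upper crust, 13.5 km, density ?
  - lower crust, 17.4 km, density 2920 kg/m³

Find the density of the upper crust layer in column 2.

2750 kg/m³

Take the compensation level at the base of the deeper column (depth z_c below the surface of column 1) and equate Σ ρ_i t_i down to z_c; mantle fills any gap and the z_c terms cancel.
Column 1: 3.19×2140 + 17.6×2800 + 20.3×2960 + (z_c − 41.09)×3230
Column 2: 1.44×0 + 13.5×ρ + 17.4×2920 + (z_c − 1.44 − 30.9)×3230
The z_c×3230 term appears on both sides and cancels. Collect the known terms of each column as K = Σ(ρt)_known − 3230 × (depth of known layers): K_1 = 116194.6 − 3230×41.09 = −16526.1; K_2 = 50808 − 3230×(1.44 + 30.9) = −53650.2.
Balance: K_1 = K_2 + 13.5×ρ, so ρ = (K_1 − K_2)/13.5 = 37124.1/13.5 = 2750 kg/m³.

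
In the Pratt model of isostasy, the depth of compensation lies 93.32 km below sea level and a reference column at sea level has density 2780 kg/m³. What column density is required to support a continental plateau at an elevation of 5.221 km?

Pratt balance: ρ_ref D = ρ (D + h).
ρ = ρ_ref D/(D + h) = 2780 × 93.32 km/(93.32 km + 5.221 km) = 2630 kg/m³.

2630 kg/m³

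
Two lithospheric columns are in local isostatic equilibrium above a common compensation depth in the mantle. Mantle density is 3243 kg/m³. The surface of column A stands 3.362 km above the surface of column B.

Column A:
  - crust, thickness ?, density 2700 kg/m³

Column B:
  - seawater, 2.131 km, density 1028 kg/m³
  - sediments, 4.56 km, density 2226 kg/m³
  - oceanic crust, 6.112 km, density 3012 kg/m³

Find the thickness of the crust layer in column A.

Take the compensation level at the base of the deeper column (depth z_c below the surface of column A) and equate Σ ρ_i t_i down to z_c; mantle fills any gap and the z_c terms cancel.
Column A: x×2700 + (z_c − 0 − x)×3243
Column B: 3.362×0 + 2.131×1028 + 4.56×2226 + 6.112×3012 + (z_c − 3.362 − 12.803)×3243
The z_c×3243 term appears on both sides and cancels. Collect the known terms of each column as K = Σ(ρt)_known − 3243 × (depth of known layers): K_A = 0 − 3243×0 = 0; K_B = 30750.572 − 3243×(3.362 + 12.803) = −21672.523.
Balance: K_A − x×(3243 − 2700) = K_B, so x = (K_A − K_B)/(3243 − 2700) = 21672.5/543 = 39.9 km.

39.9 km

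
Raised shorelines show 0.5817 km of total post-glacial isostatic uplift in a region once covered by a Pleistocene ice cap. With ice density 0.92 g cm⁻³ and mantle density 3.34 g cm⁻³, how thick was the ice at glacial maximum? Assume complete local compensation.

2.11 km

u = t ρ_ice/ρ_m → t = u ρ_m/ρ_ice = 0.5817 km × 3.34/0.92 = 2.11 km.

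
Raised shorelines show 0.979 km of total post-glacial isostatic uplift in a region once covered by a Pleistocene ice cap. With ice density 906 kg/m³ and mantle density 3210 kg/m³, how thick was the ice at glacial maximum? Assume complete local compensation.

u = t ρ_ice/ρ_m → t = u ρ_m/ρ_ice = 0.979 km × 3210/906 = 3.47 km.

3.47 km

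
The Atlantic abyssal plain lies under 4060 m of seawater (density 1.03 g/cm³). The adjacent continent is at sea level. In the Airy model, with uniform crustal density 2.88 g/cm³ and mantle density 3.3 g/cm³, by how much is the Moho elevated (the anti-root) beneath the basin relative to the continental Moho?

In Airy isostatic equilibrium: replacing crust with seawater at the top is compensated by replacing crust with mantle at the base: d (ρ_c − ρ_w) = a (ρ_m − ρ_c).
a = d (ρ_c − ρ_w)/(ρ_m − ρ_c) = 4060 m × 1.85/0.42 = 17900 m.

17900 m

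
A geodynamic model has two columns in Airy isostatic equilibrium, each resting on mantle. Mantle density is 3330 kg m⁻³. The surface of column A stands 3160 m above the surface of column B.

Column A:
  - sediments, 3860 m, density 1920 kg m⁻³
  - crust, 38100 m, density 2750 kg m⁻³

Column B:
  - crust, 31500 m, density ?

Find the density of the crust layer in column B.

Take the compensation level at the base of the deeper column (depth z_c below the surface of column A) and equate Σ ρ_i t_i down to z_c; mantle fills any gap and the z_c terms cancel.
Column A: 3860×1920 + 38100×2750 + (z_c − 41960)×3330
Column B: 3160×0 + 31500×ρ + (z_c − 3160 − 31500)×3330
The z_c×3330 term appears on both sides and cancels. Collect the known terms of each column as K = Σ(ρt)_known − 3330 × (depth of known layers): K_A = 112186200 − 3330×41960 = −27540600; K_B = 0 − 3330×(3160 + 31500) = −115417800.
Balance: K_A = K_B + 31500×ρ, so ρ = (K_A − K_B)/31500 = 87877200/31500 = 2790 kg m⁻³.

2790 kg m⁻³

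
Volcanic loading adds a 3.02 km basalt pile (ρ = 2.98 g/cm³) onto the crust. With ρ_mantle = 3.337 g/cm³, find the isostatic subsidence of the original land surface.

Subaerial loading: s = t ρ_load / ρ_m.
s = 3.02 km × 2.98/3.337 = 2.7 km.

2.7 km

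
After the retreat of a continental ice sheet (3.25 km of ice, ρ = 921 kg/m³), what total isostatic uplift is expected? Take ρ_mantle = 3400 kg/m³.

Removing the load lets mantle flow back in; uplift u satisfies ρ_ice t = ρ_m u.
u = t ρ_ice/ρ_m = 3.25 km × 921/3400 = 0.88 km.

0.88 km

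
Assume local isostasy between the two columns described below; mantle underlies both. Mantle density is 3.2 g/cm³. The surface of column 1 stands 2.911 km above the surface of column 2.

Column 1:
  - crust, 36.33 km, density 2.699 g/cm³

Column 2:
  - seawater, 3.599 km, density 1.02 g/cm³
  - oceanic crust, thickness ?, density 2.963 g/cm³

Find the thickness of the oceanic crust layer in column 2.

Take the compensation level at the base of the deeper column (depth z_c below the surface of column 1) and equate Σ ρ_i t_i down to z_c; mantle fills any gap and the z_c terms cancel.
Column 1: 36.33×2.699 + (z_c − 36.33)×3.2
Column 2: 2.911×0 + 3.599×1.02 + x×2.963 + (z_c − 2.911 − 3.599 − x)×3.2
The z_c×3.2 term appears on both sides and cancels. Collect the known terms of each column as K = Σ(ρt)_known − 3.2 × (depth of known layers): K_1 = 98.05467 − 3.2×36.33 = −18.20133; K_2 = 3.67098 − 3.2×(2.911 + 3.599) = −17.16102.
Balance: K_1 = K_2 − x×(3.2 − 2.963), so x = (K_2 − K_1)/(3.2 − 2.963) = 1.04031/0.237 = 4.39 km.

4.39 km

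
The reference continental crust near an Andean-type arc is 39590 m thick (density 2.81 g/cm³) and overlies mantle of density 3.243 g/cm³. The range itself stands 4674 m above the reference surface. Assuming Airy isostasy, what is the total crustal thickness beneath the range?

74600 m

Root depth r = h ρ_c / (ρ_m − ρ_c) = 4674 m × 2.81 / 0.433 = 30330 m.
Total thickness = T + h + r = 39590 m + 4674 m + 30330 m = 74600 m.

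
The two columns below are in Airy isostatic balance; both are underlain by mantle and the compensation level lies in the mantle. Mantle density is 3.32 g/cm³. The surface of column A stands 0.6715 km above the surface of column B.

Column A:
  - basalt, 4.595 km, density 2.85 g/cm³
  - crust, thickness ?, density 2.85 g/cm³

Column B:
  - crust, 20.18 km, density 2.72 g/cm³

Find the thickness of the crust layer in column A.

Take the compensation level at the base of the deeper column (depth z_c below the surface of column A) and equate Σ ρ_i t_i down to z_c; mantle fills any gap and the z_c terms cancel.
Column A: 4.595×2.85 + x×2.85 + (z_c − 4.595 − x)×3.32
Column B: 0.6715×0 + 20.18×2.72 + (z_c − 0.6715 − 20.18)×3.32
The z_c×3.32 term appears on both sides and cancels. Collect the known terms of each column as K = Σ(ρt)_known − 3.32 × (depth of known layers): K_A = 13.09575 − 3.32×4.595 = −2.15965; K_B = 54.8896 − 3.32×(0.6715 + 20.18) = −14.33738.
Balance: K_A − x×(3.32 − 2.85) = K_B, so x = (K_A − K_B)/(3.32 − 2.85) = 12.1777/0.47 = 25.9 km.

25.9 km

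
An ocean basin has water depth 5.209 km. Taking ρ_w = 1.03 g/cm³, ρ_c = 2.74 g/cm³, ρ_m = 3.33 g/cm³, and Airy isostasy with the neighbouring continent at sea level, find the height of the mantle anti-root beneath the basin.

By Archimedes' principle applied to the lithosphere: replacing crust with seawater at the top is compensated by replacing crust with mantle at the base: d (ρ_c − ρ_w) = a (ρ_m − ρ_c).
a = d (ρ_c − ρ_w)/(ρ_m − ρ_c) = 5.209 km × 1.71/0.59 = 15.1 km.

15.1 km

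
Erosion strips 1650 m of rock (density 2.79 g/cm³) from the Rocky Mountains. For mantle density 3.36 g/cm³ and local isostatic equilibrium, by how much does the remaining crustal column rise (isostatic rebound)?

Unloading: uplift u = e ρ_c/ρ_m = 1650 m × 2.79/3.36 = 1370 m.

1370 m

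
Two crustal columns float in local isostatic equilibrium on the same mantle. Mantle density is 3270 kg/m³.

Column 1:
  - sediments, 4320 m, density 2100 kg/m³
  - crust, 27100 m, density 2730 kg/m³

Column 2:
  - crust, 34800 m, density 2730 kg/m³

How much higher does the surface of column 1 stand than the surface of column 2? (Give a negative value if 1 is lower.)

274 m

For any compensation level in the mantle, the mantle terms cancel and isostasy reduces to e = (Σt_1 − Σt_2) − (Σ(ρt)_1 − Σ(ρt)_2) / ρ_m.
Σt_1 = 31420 m; Σt_2 = 34800 m; Σ(ρt)_1 = 83055000; Σ(ρt)_2 = 95004000 (in m·kg/m³).
e = (31420 − 34800) − (83055000 − 95004000) / 3270 = 274 m.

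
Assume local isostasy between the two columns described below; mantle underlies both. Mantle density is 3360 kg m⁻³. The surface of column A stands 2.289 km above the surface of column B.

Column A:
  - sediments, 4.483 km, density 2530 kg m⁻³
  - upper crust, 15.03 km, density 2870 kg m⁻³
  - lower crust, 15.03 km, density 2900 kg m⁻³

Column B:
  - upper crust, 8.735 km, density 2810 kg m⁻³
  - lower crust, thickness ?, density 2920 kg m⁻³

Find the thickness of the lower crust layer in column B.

12.5 km

Take the compensation level at the base of the deeper column (depth z_c below the surface of column A) and equate Σ ρ_i t_i down to z_c; mantle fills any gap and the z_c terms cancel.
Column A: 4.483×2530 + 15.03×2870 + 15.03×2900 + (z_c − 34.543)×3360
Column B: 2.289×0 + 8.735×2810 + x×2920 + (z_c − 2.289 − 8.735 − x)×3360
The z_c×3360 term appears on both sides and cancels. Collect the known terms of each column as K = Σ(ρt)_known − 3360 × (depth of known layers): K_A = 98065.09 − 3360×34.543 = −17999.39; K_B = 24545.35 − 3360×(2.289 + 8.735) = −12495.29.
Balance: K_A = K_B − x×(3360 − 2920), so x = (K_B − K_A)/(3360 − 2920) = 5504.1/440 = 12.5 km.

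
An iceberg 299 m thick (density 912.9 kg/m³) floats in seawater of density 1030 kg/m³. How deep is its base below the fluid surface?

265 m

Draft d = t ρ_obj/ρ_fluid = 299 m × 912.9/1030 = 265 m.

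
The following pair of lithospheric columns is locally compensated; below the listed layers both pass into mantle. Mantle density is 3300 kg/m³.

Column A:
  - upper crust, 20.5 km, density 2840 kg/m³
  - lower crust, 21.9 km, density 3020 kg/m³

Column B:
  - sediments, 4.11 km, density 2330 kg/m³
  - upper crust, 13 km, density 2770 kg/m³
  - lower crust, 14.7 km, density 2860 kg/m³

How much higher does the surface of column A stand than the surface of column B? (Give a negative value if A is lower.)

−0.54 km

For any compensation level in the mantle, the mantle terms cancel and isostasy reduces to e = (Σt_A − Σt_B) − (Σ(ρt)_A − Σ(ρt)_B) / ρ_m.
Σt_A = 42.4 km; Σt_B = 31.81 km; Σ(ρt)_A = 124358; Σ(ρt)_B = 87628.3 (in km·kg/m³).
e = (42.4 − 31.81) − (124358 − 87628.3) / 3300 = −0.54 km.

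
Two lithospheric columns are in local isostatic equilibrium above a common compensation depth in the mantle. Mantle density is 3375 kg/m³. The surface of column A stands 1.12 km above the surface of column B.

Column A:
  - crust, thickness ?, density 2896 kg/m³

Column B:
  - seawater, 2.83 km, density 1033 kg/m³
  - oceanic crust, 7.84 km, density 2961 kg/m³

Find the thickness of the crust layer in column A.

28.5 km

Take the compensation level at the base of the deeper column (depth z_c below the surface of column A) and equate Σ ρ_i t_i down to z_c; mantle fills any gap and the z_c terms cancel.
Column A: x×2896 + (z_c − 0 − x)×3375
Column B: 1.12×0 + 2.83×1033 + 7.84×2961 + (z_c − 1.12 − 10.67)×3375
The z_c×3375 term appears on both sides and cancels. Collect the known terms of each column as K = Σ(ρt)_known − 3375 × (depth of known layers): K_A = 0 − 3375×0 = 0; K_B = 26137.63 − 3375×(1.12 + 10.67) = −13653.62.
Balance: K_A − x×(3375 − 2896) = K_B, so x = (K_A − K_B)/(3375 − 2896) = 13653.6/479 = 28.5 km.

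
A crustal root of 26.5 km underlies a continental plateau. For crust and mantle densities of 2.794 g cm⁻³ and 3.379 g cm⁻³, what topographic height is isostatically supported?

Balancing pressure at the compensation depth: ρ_c h = (ρ_m − ρ_c) r.
h = r (ρ_m − ρ_c) / ρ_c = 26.5 km × (3.379 − 2.794) / 2.794 = 5.55 km.

5.55 km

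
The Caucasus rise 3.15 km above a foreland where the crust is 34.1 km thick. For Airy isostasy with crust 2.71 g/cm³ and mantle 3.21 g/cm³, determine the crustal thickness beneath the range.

54.3 km

Root depth r = h ρ_c / (ρ_m − ρ_c) = 3.15 km × 2.71 / 0.5 = 17.07 km.
Total thickness = T + h + r = 34.1 km + 3.15 km + 17.07 km = 54.3 km.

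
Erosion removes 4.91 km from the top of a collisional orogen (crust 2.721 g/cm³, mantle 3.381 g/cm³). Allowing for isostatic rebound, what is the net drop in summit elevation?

Rebound u = e ρ_c/ρ_m = 4.91 km × 2.721/3.381 = 3.952 km.
Net surface drop = e − u = 4.91 km − 3.952 km = e (ρ_m − ρ_c)/ρ_m = 0.958 km.

0.958 km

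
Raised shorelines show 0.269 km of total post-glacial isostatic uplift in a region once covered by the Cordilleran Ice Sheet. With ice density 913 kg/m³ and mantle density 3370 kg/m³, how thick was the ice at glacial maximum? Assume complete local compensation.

u = t ρ_ice/ρ_m → t = u ρ_m/ρ_ice = 0.269 km × 3370/913 = 0.993 km.

0.993 km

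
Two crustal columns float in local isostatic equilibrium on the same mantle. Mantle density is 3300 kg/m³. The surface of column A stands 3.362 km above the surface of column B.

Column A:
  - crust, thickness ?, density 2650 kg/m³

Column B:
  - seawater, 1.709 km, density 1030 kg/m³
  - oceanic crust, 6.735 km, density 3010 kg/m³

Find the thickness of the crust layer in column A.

26 km

Take the compensation level at the base of the deeper column (depth z_c below the surface of column A) and equate Σ ρ_i t_i down to z_c; mantle fills any gap and the z_c terms cancel.
Column A: x×2650 + (z_c − 0 − x)×3300
Column B: 3.362×0 + 1.709×1030 + 6.735×3010 + (z_c − 3.362 − 8.444)×3300
The z_c×3300 term appears on both sides and cancels. Collect the known terms of each column as K = Σ(ρt)_known − 3300 × (depth of known layers): K_A = 0 − 3300×0 = 0; K_B = 22032.62 − 3300×(3.362 + 8.444) = −16927.18.
Balance: K_A − x×(3300 − 2650) = K_B, so x = (K_A − K_B)/(3300 − 2650) = 16927.2/650 = 26 km.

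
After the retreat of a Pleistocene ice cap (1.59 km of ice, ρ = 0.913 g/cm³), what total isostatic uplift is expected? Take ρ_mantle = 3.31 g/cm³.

Removing the load lets mantle flow back in; uplift u satisfies ρ_ice t = ρ_m u.
u = t ρ_ice/ρ_m = 1.59 km × 0.913/3.31 = 0.439 km.

0.439 km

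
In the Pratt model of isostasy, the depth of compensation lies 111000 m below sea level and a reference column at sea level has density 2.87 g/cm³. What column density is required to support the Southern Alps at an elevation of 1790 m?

2.82 g/cm³

Pratt balance: ρ_ref D = ρ (D + h).
ρ = ρ_ref D/(D + h) = 2.87 × 111000 m/(111000 m + 1790 m) = 2.82 g/cm³.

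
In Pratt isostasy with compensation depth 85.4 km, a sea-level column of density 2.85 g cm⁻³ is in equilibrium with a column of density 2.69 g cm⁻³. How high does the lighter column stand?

5.08 km

ρ_ref D = ρ (D + h) → h = D (ρ_ref − ρ)/ρ.
h = 85.4 km × (2.85 − 2.69)/2.69 = 5.08 km.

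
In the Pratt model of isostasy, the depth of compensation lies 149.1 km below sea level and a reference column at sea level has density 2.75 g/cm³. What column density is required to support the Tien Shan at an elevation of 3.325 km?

2.69 g/cm³

Pratt balance: ρ_ref D = ρ (D + h).
ρ = ρ_ref D/(D + h) = 2.75 × 149.1 km/(149.1 km + 3.325 km) = 2.69 g/cm³.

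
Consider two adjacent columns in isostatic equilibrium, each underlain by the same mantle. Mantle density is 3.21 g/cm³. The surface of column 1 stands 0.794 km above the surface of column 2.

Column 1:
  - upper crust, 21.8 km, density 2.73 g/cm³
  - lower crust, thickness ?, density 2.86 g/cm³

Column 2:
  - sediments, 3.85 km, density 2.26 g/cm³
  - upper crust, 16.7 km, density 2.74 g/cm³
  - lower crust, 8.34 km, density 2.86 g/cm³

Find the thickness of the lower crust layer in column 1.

Take the compensation level at the base of the deeper column (depth z_c below the surface of column 1) and equate Σ ρ_i t_i down to z_c; mantle fills any gap and the z_c terms cancel.
Column 1: 21.8×2.73 + x×2.86 + (z_c − 21.8 − x)×3.21
Column 2: 0.794×0 + 3.85×2.26 + 16.7×2.74 + 8.34×2.86 + (z_c − 0.794 − 28.89)×3.21
The z_c×3.21 term appears on both sides and cancels. Collect the known terms of each column as K = Σ(ρt)_known − 3.21 × (depth of known layers): K_1 = 59.514 − 3.21×21.8 = −10.464; K_2 = 78.3114 − 3.21×(0.794 + 28.89) = −16.97424.
Balance: K_1 − x×(3.21 − 2.86) = K_2, so x = (K_1 − K_2)/(3.21 − 2.86) = 6.51024/0.35 = 18.6 km.

18.6 km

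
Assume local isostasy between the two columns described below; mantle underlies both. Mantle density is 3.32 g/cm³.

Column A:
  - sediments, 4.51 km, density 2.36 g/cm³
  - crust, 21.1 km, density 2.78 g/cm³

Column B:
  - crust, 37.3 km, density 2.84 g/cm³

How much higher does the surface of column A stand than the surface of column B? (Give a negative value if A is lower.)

For any compensation level in the mantle, the mantle terms cancel and isostasy reduces to e = (Σt_A − Σt_B) − (Σ(ρt)_A − Σ(ρt)_B) / ρ_m.
Σt_A = 25.61 km; Σt_B = 37.3 km; Σ(ρt)_A = 69.3016; Σ(ρt)_B = 105.932 (in km·g/cm³).
e = (25.61 − 37.3) − (69.3016 − 105.932) / 3.32 = −0.657 km.

−0.657 km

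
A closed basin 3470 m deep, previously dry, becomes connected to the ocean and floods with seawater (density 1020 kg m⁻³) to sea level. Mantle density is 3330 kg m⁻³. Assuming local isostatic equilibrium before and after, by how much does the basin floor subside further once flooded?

After flooding the water column is d + s deep. Its weight must equal the weight of mantle displaced by the extra subsidence s: (d + s) ρ_w = s ρ_m.
s = d ρ_w / (ρ_m − ρ_w) = 3470 m × 1020/(3330 − 1020) = 1530 m.

1530 m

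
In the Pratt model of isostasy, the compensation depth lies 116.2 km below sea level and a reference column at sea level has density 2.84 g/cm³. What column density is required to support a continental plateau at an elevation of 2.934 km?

Pratt balance: ρ_ref D = ρ (D + h).
ρ = ρ_ref D/(D + h) = 2.84 × 116.2 km/(116.2 km + 2.934 km) = 2.77 g/cm³.

2.77 g/cm³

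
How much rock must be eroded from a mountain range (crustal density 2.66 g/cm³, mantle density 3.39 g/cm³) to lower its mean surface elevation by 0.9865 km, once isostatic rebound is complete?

Net drop Δ = e − u = e − e ρ_c/ρ_m = e (ρ_m − ρ_c)/ρ_m.
e = Δ ρ_m/(ρ_m − ρ_c) = 0.9865 km × 3.39/0.73 = 4.58 km.

4.58 km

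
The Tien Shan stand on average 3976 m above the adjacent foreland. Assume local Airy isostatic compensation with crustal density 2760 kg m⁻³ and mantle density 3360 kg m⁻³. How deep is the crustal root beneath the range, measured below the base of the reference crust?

18300 m

Balancing pressure at the compensation depth: the weight of the topography is balanced by the buoyancy of the root, ρ_c h = (ρ_m − ρ_c) r.
r = h · ρ_c / (ρ_m − ρ_c) = 3976 m × 2760 / (3360 − 2760) = 18300 m.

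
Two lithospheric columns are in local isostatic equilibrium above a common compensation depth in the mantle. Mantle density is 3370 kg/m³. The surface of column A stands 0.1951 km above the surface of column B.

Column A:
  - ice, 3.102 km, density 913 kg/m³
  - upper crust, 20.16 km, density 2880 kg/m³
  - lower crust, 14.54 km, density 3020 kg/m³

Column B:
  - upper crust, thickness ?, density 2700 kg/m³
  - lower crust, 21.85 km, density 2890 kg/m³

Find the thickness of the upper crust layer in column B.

Take the compensation level at the base of the deeper column (depth z_c below the surface of column A) and equate Σ ρ_i t_i down to z_c; mantle fills any gap and the z_c terms cancel.
Column A: 3.102×913 + 20.16×2880 + 14.54×3020 + (z_c − 37.802)×3370
Column B: 0.1951×0 + x×2700 + 21.85×2890 + (z_c − 0.1951 − 21.85 − x)×3370
The z_c×3370 term appears on both sides and cancels. Collect the known terms of each column as K = Σ(ρt)_known − 3370 × (depth of known layers): K_A = 104803.726 − 3370×37.802 = −22589.014; K_B = 63146.5 − 3370×(0.1951 + 21.85) = −11145.487.
Balance: K_A = K_B − x×(3370 − 2700), so x = (K_B − K_A)/(3370 − 2700) = 11443.5/670 = 17.1 km.

17.1 km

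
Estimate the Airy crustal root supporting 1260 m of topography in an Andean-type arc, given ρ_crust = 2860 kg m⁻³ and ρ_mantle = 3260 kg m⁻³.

9010 m

In Airy isostatic equilibrium: the weight of the topography is balanced by the buoyancy of the root, ρ_c h = (ρ_m − ρ_c) r.
r = h · ρ_c / (ρ_m − ρ_c) = 1260 m × 2860 / (3260 − 2860) = 9010 m.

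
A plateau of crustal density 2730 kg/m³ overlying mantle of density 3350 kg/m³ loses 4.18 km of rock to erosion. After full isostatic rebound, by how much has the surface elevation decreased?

0.774 km

Rebound u = e ρ_c/ρ_m = 4.18 km × 2730/3350 = 3.406 km.
Net surface drop = e − u = 4.18 km − 3.406 km = e (ρ_m − ρ_c)/ρ_m = 0.774 km.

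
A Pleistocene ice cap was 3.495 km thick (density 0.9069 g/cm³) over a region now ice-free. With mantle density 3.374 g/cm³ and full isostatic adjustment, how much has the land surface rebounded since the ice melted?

0.939 km

Removing the load lets mantle flow back in; uplift u satisfies ρ_ice t = ρ_m u.
u = t ρ_ice/ρ_m = 3.495 km × 0.9069/3.374 = 0.939 km.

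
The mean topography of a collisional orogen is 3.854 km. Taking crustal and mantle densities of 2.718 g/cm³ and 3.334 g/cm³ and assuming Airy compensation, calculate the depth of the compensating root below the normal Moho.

Balancing pressure at the compensation depth: the weight of the topography is balanced by the buoyancy of the root, ρ_c h = (ρ_m − ρ_c) r.
r = h · ρ_c / (ρ_m − ρ_c) = 3.854 km × 2.718 / (3.334 − 2.718) = 17 km.

17 km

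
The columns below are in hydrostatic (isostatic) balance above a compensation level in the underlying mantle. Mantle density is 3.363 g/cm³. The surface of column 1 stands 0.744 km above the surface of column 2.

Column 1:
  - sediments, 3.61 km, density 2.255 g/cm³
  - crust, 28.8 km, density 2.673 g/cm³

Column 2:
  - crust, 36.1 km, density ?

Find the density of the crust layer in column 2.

Take the compensation level at the base of the deeper column (depth z_c below the surface of column 1) and equate Σ ρ_i t_i down to z_c; mantle fills any gap and the z_c terms cancel.
Column 1: 3.61×2.255 + 28.8×2.673 + (z_c − 32.41)×3.363
Column 2: 0.744×0 + 36.1×ρ + (z_c − 0.744 − 36.1)×3.363
The z_c×3.363 term appears on both sides and cancels. Collect the known terms of each column as K = Σ(ρt)_known − 3.363 × (depth of known layers): K_1 = 85.12295 − 3.363×32.41 = −23.87188; K_2 = 0 − 3.363×(0.744 + 36.1) = −123.906372.
Balance: K_1 = K_2 + 36.1×ρ, so ρ = (K_1 − K_2)/36.1 = 100.034/36.1 = 2.77 g/cm³.

2.77 g/cm³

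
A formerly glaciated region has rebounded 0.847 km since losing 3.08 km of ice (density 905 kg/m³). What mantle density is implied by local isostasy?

3290 kg/m³

ρ_m = ρ_ice t / u = 905 × 3.08 km/0.847 km = 3290 kg/m³.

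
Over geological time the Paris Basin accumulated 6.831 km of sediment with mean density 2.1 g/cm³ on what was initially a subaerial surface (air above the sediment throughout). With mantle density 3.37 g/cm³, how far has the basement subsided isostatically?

4.26 km

Subaerial load: s = t ρ_sed / ρ_m = 6.831 km × 2.1/3.37 = 4.26 km.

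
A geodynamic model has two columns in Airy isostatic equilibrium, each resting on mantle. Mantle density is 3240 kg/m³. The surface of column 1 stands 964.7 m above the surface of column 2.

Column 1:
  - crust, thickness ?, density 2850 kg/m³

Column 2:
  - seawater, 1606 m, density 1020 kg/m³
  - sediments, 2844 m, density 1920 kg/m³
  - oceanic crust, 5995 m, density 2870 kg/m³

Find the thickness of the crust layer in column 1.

32500 m

Take the compensation level at the base of the deeper column (depth z_c below the surface of column 1) and equate Σ ρ_i t_i down to z_c; mantle fills any gap and the z_c terms cancel.
Column 1: x×2850 + (z_c − 0 − x)×3240
Column 2: 964.7×0 + 1606×1020 + 2844×1920 + 5995×2870 + (z_c − 964.7 − 10445)×3240
The z_c×3240 term appears on both sides and cancels. Collect the known terms of each column as K = Σ(ρt)_known − 3240 × (depth of known layers): K_1 = 0 − 3240×0 = 0; K_2 = 24304250 − 3240×(964.7 + 10445) = −12663178.
Balance: K_1 − x×(3240 − 2850) = K_2, so x = (K_1 − K_2)/(3240 − 2850) = 12663200/390 = 32500 m.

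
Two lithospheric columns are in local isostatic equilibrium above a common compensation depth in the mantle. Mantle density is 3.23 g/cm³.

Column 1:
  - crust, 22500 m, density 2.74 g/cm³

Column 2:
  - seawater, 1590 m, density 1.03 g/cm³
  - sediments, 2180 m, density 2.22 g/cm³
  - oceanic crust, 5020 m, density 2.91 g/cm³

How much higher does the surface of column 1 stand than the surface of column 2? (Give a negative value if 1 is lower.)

For any compensation level in the mantle, the mantle terms cancel and isostasy reduces to e = (Σt_1 − Σt_2) − (Σ(ρt)_1 − Σ(ρt)_2) / ρ_m.
Σt_1 = 22500 m; Σt_2 = 8790 m; Σ(ρt)_1 = 61650; Σ(ρt)_2 = 21085.5 (in m·g/cm³).
e = (22500 − 8790) − (61650 − 21085.5) / 3.23 = 1150 m.

1150 m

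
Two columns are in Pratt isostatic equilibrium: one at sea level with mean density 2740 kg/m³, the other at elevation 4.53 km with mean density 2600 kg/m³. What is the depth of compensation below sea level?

ρ_ref D = ρ (D + h) → D (ρ_ref − ρ) = ρ h.
D = ρ h/(ρ_ref − ρ) = 2600 × 4.53 km/(2740 − 2600) = 84.1 km.

84.1 km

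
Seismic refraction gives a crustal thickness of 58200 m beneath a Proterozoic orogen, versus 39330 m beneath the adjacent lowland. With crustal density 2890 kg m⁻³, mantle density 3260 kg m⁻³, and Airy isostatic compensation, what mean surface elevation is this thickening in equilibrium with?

2140 m

Excess crust Δ = 58200 m − 39330 m = 18870 m, split between elevation h and root r with h + r = Δ.
Airy balance ρ_c h = (ρ_m − ρ_c) r gives r = h ρ_c/(ρ_m − ρ_c), so h (1 + ρ_c/(ρ_m − ρ_c)) = Δ, i.e. h = Δ (ρ_m − ρ_c)/ρ_m.
h = 18870 m × 370/3260 = 2140 m.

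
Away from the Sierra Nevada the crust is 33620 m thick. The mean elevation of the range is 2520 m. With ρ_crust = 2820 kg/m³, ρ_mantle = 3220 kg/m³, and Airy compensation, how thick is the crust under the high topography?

Root depth r = h ρ_c / (ρ_m − ρ_c) = 2520 m × 2820 / 400 = 17770 m.
Total thickness = T + h + r = 33620 m + 2520 m + 17770 m = 53900 m.

53900 m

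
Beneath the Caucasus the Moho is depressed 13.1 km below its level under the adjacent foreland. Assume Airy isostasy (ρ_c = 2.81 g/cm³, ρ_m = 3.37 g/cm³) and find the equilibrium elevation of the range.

2.61 km

In Airy isostatic equilibrium: ρ_c h = (ρ_m − ρ_c) r.
h = r (ρ_m − ρ_c) / ρ_c = 13.1 km × (3.37 − 2.81) / 2.81 = 2.61 km.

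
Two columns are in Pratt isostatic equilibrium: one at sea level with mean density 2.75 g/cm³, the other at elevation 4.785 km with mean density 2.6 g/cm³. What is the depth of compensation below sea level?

ρ_ref D = ρ (D + h) → D (ρ_ref − ρ) = ρ h.
D = ρ h/(ρ_ref − ρ) = 2.6 × 4.785 km/(2.75 − 2.6) = 82.9 km.

82.9 km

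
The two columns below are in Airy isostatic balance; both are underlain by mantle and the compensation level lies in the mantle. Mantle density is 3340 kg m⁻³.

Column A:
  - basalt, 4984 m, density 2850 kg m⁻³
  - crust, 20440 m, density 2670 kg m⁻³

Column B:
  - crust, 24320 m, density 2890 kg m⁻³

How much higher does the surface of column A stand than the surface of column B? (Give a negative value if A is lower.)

For any compensation level in the mantle, the mantle terms cancel and isostasy reduces to e = (Σt_A − Σt_B) − (Σ(ρt)_A − Σ(ρt)_B) / ρ_m.
Σt_A = 25424 m; Σt_B = 24320 m; Σ(ρt)_A = 68779200; Σ(ρt)_B = 70284800 (in m·kg m⁻³).
e = (25424 − 24320) − (68779200 − 70284800) / 3340 = 1550 m.

1550 m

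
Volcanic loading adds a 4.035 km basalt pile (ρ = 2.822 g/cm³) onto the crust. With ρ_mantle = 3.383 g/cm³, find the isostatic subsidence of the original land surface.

Subaerial loading: s = t ρ_load / ρ_m.
s = 4.035 km × 2.822/3.383 = 3.37 km.

3.37 km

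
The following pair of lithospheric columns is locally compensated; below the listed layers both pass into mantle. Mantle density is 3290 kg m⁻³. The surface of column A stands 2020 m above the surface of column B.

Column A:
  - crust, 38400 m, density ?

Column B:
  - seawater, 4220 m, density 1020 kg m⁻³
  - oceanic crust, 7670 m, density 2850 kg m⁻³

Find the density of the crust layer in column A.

2780 kg m⁻³

Take the compensation level at the base of the deeper column (depth z_c below the surface of column A) and equate Σ ρ_i t_i down to z_c; mantle fills any gap and the z_c terms cancel.
Column A: 38400×ρ + (z_c − 38400)×3290
Column B: 2020×0 + 4220×1020 + 7670×2850 + (z_c − 2020 − 11890)×3290
The z_c×3290 term appears on both sides and cancels. Collect the known terms of each column as K = Σ(ρt)_known − 3290 × (depth of known layers): K_A = 0 − 3290×38400 = −126336000; K_B = 26163900 − 3290×(2020 + 11890) = −19600000.
Balance: K_A + 38400×ρ = K_B, so ρ = (K_B − K_A)/38400 = 106736000/38400 = 2780 kg m⁻³.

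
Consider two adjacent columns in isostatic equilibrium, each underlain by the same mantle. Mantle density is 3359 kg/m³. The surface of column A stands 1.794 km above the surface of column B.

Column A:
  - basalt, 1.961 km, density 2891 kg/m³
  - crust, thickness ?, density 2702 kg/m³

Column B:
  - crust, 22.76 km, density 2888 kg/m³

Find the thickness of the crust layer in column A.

24.1 km

Take the compensation level at the base of the deeper column (depth z_c below the surface of column A) and equate Σ ρ_i t_i down to z_c; mantle fills any gap and the z_c terms cancel.
Column A: 1.961×2891 + x×2702 + (z_c − 1.961 − x)×3359
Column B: 1.794×0 + 22.76×2888 + (z_c − 1.794 − 22.76)×3359
The z_c×3359 term appears on both sides and cancels. Collect the known terms of each column as K = Σ(ρt)_known − 3359 × (depth of known layers): K_A = 5669.251 − 3359×1.961 = −917.748; K_B = 65730.88 − 3359×(1.794 + 22.76) = −16746.006.
Balance: K_A − x×(3359 − 2702) = K_B, so x = (K_A − K_B)/(3359 − 2702) = 15828.3/657 = 24.1 km.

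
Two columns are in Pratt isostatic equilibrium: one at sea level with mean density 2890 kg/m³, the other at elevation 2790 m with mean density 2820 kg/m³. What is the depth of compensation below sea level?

112000 m

ρ_ref D = ρ (D + h) → D (ρ_ref − ρ) = ρ h.
D = ρ h/(ρ_ref − ρ) = 2820 × 2790 m/(2890 − 2820) = 112000 m.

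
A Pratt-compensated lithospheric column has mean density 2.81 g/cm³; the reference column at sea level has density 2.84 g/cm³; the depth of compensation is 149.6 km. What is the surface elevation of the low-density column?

1.6 km

ρ_ref D = ρ (D + h) → h = D (ρ_ref − ρ)/ρ.
h = 149.6 km × (2.84 − 2.81)/2.81 = 1.6 km.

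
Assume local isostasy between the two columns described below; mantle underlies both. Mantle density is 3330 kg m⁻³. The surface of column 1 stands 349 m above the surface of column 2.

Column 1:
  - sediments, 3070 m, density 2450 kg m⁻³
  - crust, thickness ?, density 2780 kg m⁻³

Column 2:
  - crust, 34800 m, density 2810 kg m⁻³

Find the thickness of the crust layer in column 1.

Take the compensation level at the base of the deeper column (depth z_c below the surface of column 1) and equate Σ ρ_i t_i down to z_c; mantle fills any gap and the z_c terms cancel.
Column 1: 3070×2450 + x×2780 + (z_c − 3070 − x)×3330
Column 2: 349×0 + 34800×2810 + (z_c − 349 − 34800)×3330
The z_c×3330 term appears on both sides and cancels. Collect the known terms of each column as K = Σ(ρt)_known − 3330 × (depth of known layers): K_1 = 7521500 − 3330×3070 = −2701600; K_2 = 97788000 − 3330×(349 + 34800) = −19258170.
Balance: K_1 − x×(3330 − 2780) = K_2, so x = (K_1 − K_2)/(3330 − 2780) = 16556600/550 = 30100 m.

30100 m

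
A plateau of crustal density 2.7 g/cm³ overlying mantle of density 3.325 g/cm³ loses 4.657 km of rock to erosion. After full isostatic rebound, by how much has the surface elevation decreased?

Rebound u = e ρ_c/ρ_m = 4.657 km × 2.7/3.325 = 3.782 km.
Net surface drop = e − u = 4.657 km − 3.782 km = e (ρ_m − ρ_c)/ρ_m = 0.875 km.

0.875 km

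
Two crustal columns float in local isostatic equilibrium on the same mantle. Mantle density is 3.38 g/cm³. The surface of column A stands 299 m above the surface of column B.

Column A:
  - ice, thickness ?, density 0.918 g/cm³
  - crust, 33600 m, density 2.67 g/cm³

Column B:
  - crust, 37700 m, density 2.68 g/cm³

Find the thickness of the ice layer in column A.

Take the compensation level at the base of the deeper column (depth z_c below the surface of column A) and equate Σ ρ_i t_i down to z_c; mantle fills any gap and the z_c terms cancel.
Column A: x×0.918 + 33600×2.67 + (z_c − 33600 − x)×3.38
Column B: 299×0 + 37700×2.68 + (z_c − 299 − 37700)×3.38
The z_c×3.38 term appears on both sides and cancels. Collect the known terms of each column as K = Σ(ρt)_known − 3.38 × (depth of known layers): K_A = 89712 − 3.38×33600 = −23856; K_B = 101036 − 3.38×(299 + 37700) = −27400.62.
Balance: K_A − x×(3.38 − 0.918) = K_B, so x = (K_A − K_B)/(3.38 − 0.918) = 3544.62/2.462 = 1440 m.

1440 m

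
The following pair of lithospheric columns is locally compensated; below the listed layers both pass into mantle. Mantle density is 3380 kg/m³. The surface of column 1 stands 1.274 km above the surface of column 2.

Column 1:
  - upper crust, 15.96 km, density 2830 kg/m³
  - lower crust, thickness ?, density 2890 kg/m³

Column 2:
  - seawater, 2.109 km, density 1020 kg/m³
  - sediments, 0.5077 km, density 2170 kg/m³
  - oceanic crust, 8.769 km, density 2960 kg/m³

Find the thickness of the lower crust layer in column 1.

9.8 km

Take the compensation level at the base of the deeper column (depth z_c below the surface of column 1) and equate Σ ρ_i t_i down to z_c; mantle fills any gap and the z_c terms cancel.
Column 1: 15.96×2830 + x×2890 + (z_c − 15.96 − x)×3380
Column 2: 1.274×0 + 2.109×1020 + 0.5077×2170 + 8.769×2960 + (z_c − 1.274 − 11.3857)×3380
The z_c×3380 term appears on both sides and cancels. Collect the known terms of each column as K = Σ(ρt)_known − 3380 × (depth of known layers): K_1 = 45166.8 − 3380×15.96 = −8778; K_2 = 29209.129 − 3380×(1.274 + 11.3857) = −13580.657.
Balance: K_1 − x×(3380 − 2890) = K_2, so x = (K_1 − K_2)/(3380 − 2890) = 4802.66/490 = 9.8 km.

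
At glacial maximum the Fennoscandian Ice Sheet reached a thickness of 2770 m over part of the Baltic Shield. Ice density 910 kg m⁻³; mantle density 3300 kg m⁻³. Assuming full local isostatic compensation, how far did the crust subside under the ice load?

Isostatic balance requires: the ice load ρ_ice t is balanced by mantle displaced below, ρ_m s.
s = t ρ_ice / ρ_m = 2770 m × 910/3300 = 764 m.

764 m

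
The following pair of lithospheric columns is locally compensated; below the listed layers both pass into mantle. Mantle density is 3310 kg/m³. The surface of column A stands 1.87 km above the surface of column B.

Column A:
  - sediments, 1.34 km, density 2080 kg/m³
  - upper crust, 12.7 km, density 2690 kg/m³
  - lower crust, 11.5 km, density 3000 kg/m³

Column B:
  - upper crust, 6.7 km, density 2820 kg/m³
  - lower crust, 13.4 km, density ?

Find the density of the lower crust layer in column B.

3040 kg/m³

Take the compensation level at the base of the deeper column (depth z_c below the surface of column A) and equate Σ ρ_i t_i down to z_c; mantle fills any gap and the z_c terms cancel.
Column A: 1.34×2080 + 12.7×2690 + 11.5×3000 + (z_c − 25.54)×3310
Column B: 1.87×0 + 6.7×2820 + 13.4×ρ + (z_c − 1.87 − 20.1)×3310
The z_c×3310 term appears on both sides and cancels. Collect the known terms of each column as K = Σ(ρt)_known − 3310 × (depth of known layers): K_A = 71450.2 − 3310×25.54 = −13087.2; K_B = 18894 − 3310×(1.87 + 20.1) = −53826.7.
Balance: K_A = K_B + 13.4×ρ, so ρ = (K_A − K_B)/13.4 = 40739.5/13.4 = 3040 kg/m³.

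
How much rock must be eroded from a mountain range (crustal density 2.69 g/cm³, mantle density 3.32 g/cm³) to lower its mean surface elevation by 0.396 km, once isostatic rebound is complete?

2.09 km

Net drop Δ = e − u = e − e ρ_c/ρ_m = e (ρ_m − ρ_c)/ρ_m.
e = Δ ρ_m/(ρ_m − ρ_c) = 0.396 km × 3.32/0.63 = 2.09 km.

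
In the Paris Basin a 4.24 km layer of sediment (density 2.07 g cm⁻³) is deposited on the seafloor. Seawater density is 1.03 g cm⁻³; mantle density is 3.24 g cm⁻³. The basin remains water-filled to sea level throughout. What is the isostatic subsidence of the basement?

Submarine loading: the sediment displaces seawater, and the subsidence is in turn flooded, so s (ρ_m − ρ_w) = t (ρ_sed − ρ_w).
s = 4.24 km × (2.07 − 1.03) / (3.24 − 1.03) = 2 km.

2 km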